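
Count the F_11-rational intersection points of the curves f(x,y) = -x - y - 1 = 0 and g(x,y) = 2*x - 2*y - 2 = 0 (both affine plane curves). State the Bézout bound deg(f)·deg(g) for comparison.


Common zeros: {(0, 10)}; count = 1; Bézout bound = 1.

deg(f) = 1, deg(g) = 1, so Bézout bound = 1.
Scan x ∈ F_11. For each x, list the y ∈ F_11 with f(x, y) ≡ 0 and those with g(x, y) ≡ 0 (mod 11); the common zeros in that column are the intersection.
  x = 0: f ≡ 0 at y ∈ {10}; g ≡ 0 at y ∈ {10}; common: {10}.
  x = 1: f ≡ 0 at y ∈ {9}; g ≡ 0 at y ∈ {0}; common: ∅.
  x = 2: f ≡ 0 at y ∈ {8}; g ≡ 0 at y ∈ {1}; common: ∅.
  x = 3: f ≡ 0 at y ∈ {7}; g ≡ 0 at y ∈ {2}; common: ∅.
  x = 4: f ≡ 0 at y ∈ {6}; g ≡ 0 at y ∈ {3}; common: ∅.
  x = 5: f ≡ 0 at y ∈ {5}; g ≡ 0 at y ∈ {4}; common: ∅.
  x = 6: f ≡ 0 at y ∈ {4}; g ≡ 0 at y ∈ {5}; common: ∅.
  x = 7: f ≡ 0 at y ∈ {3}; g ≡ 0 at y ∈ {6}; common: ∅.
  x = 8: f ≡ 0 at y ∈ {2}; g ≡ 0 at y ∈ {7}; common: ∅.
  x = 9: f ≡ 0 at y ∈ {1}; g ≡ 0 at y ∈ {8}; common: ∅.
  x = 10: f ≡ 0 at y ∈ {0}; g ≡ 0 at y ∈ {9}; common: ∅.
Collecting: common zeros = {(0, 10)}, so the count is 1.
Comparison with the Bézout bound: 1 ≤ 1 = deg(f)·deg(g), as expected for curves with no common component (the bound is attained).


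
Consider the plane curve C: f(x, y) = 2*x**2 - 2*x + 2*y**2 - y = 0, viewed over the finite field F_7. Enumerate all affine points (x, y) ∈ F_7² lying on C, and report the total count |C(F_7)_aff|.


Affine F_7-points: {(0, 0), (0, 4), (1, 0), (1, 4), (2, 5), (2, 6), (6, 5), (6, 6)}; count = 8.

For each of the 49 pairs (x, y) ∈ F_7², evaluate f(x, y) mod 7. Record the zeros.
  x = 0: [0↦0, 1↦1, 2↦6, 3↦1, 4↦0, 5↦3, 6↦3]  zeros at y ∈ {0, 4}
  x = 1: [0↦0, 1↦1, 2↦6, 3↦1, 4↦0, 5↦3, 6↦3]  zeros at y ∈ {0, 4}
  x = 2: [0↦4, 1↦5, 2↦3, 3↦5, 4↦4, 5↦0, 6↦0]  zeros at y ∈ {5, 6}
  x = 3: [0↦5, 1↦6, 2↦4, 3↦6, 4↦5, 5↦1, 6↦1]  zeros at y ∈ ∅
  x = 4: [0↦3, 1↦4, 2↦2, 3↦4, 4↦3, 5↦6, 6↦6]  zeros at y ∈ ∅
  x = 5: [0↦5, 1↦6, 2↦4, 3↦6, 4↦5, 5↦1, 6↦1]  zeros at y ∈ ∅
  x = 6: [0↦4, 1↦5, 2↦3, 3↦5, 4↦4, 5↦0, 6↦0]  zeros at y ∈ {5, 6}
Collecting zeros: affine points = {(0, 0), (0, 4), (1, 0), (1, 4), (2, 5), (2, 6), (6, 5), (6, 6)}.
Total count |C(F_7)_aff| = 8.


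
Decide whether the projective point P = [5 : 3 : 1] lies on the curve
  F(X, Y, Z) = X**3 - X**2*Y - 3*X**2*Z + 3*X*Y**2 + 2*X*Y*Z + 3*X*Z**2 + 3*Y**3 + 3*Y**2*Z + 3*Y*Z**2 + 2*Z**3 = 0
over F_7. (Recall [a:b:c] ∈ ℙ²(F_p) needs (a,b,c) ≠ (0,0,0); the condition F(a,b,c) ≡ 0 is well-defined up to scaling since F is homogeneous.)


F(5,3,1) ≡ 1 (mod 7); P is NOT on the curve.

Evaluate F(5, 3, 1) term-by-term (mod 7).
  X**3 ↦ 1·125·1·1 = 125
  -X**2*Y ↦ -1·25·3·1 = -75
  -3*X**2*Z ↦ -3·25·1·1 = -75
  3*X*Y**2 ↦ 3·5·9·1 = 135
  2*X*Y*Z ↦ 2·5·3·1 = 30
  3*X*Z**2 ↦ 3·5·1·1 = 15
  3*Y**3 ↦ 3·1·27·1 = 81
  3*Y**2*Z ↦ 3·1·9·1 = 27
  3*Y*Z**2 ↦ 3·1·3·1 = 9
  2*Z**3 ↦ 2·1·1·1 = 2
Sum: F(5, 3, 1) = (125) + (-75) + (-75) + (135) + (30) + (15) + (81) + (27) + (9) + (2) = 274.
Reducing mod 7: 274 ≡ 1 (mod 7).
Since F(a, b, c) ≡ 1 ≠ 0 (mod 7), P does NOT lie on the curve.


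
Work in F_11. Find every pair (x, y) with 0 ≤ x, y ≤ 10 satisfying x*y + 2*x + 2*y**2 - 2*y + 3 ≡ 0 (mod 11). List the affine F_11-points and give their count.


Affine F_11-points: {(1, 2), (1, 4), (4, 0), (4, 10), (5, 7), (5, 8), (8, 3), (8, 5), (10, 1), (10, 6)}; count = 10.

For each of the 121 pairs (x, y) ∈ F_11², evaluate f(x, y) mod 11. Record the zeros.
  x = 0: [0↦3, 1↦3, 2↦7, 3↦4, 4↦5, 5↦10, 6↦8, 7↦10, 8↦5, 9↦4, 10↦7]  zeros at y ∈ ∅
  x = 1: [0↦5, 1↦6, 2↦0, 3↦9, 4↦0, 5↦6, 6↦5, 7↦8, 8↦4, 9↦4, 10↦8]  zeros at y ∈ {2, 4}
  x = 2: [0↦7, 1↦9, 2↦4, 3↦3, 4↦6, 5↦2, 6↦2, 7↦6, 8↦3, 9↦4, 10↦9]  zeros at y ∈ ∅
  x = 3: [0↦9, 1↦1, 2↦8, 3↦8, 4↦1, 5↦9, 6↦10, 7↦4, 8↦2, 9↦4, 10↦10]  zeros at y ∈ ∅
  x = 4: [0↦0, 1↦4, 2↦1, 3↦2, 4↦7, 5↦5, 6↦7, 7↦2, 8↦1, 9↦4, 10↦0]  zeros at y ∈ {0, 10}
  x = 5: [0↦2, 1↦7, 2↦5, 3↦7, 4↦2, 5↦1, 6↦4, 7↦0, 8↦0, 9↦4, 10↦1]  zeros at y ∈ {7, 8}
  x = 6: [0↦4, 1↦10, 2↦9, 3↦1, 4↦8, 5↦8, 6↦1, 7↦9, 8↦10, 9↦4, 10↦2]  zeros at y ∈ ∅
  x = 7: [0↦6, 1↦2, 2↦2, 3↦6, 4↦3, 5↦4, 6↦9, 7↦7, 8↦9, 9↦4, 10↦3]  zeros at y ∈ ∅
  x = 8: [0↦8, 1↦5, 2↦6, 3↦0, 4↦9, 5↦0, 6↦6, 7↦5, 8↦8, 9↦4, 10↦4]  zeros at y ∈ {3, 5}
  x = 9: [0↦10, 1↦8, 2↦10, 3↦5, 4↦4, 5↦7, 6↦3, 7↦3, 8↦7, 9↦4, 10↦5]  zeros at y ∈ ∅
  x = 10: [0↦1, 1↦0, 2↦3, 3↦10, 4↦10, 5↦3, 6↦0, 7↦1, 8↦6, 9↦4, 10↦6]  zeros at y ∈ {1, 6}
Collecting zeros: affine points = {(1, 2), (1, 4), (4, 0), (4, 10), (5, 7), (5, 8), (8, 3), (8, 5), (10, 1), (10, 6)}.
Total count |C(F_11)_aff| = 10.


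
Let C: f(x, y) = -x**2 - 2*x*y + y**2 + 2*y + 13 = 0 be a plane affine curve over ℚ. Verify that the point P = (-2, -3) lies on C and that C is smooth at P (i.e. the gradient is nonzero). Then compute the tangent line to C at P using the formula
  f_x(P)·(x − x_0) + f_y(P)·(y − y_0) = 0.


Tangent line at P: 10*x + 20 = 0.

Step 1: f(-2, -3) = 0, so P lies on C.
Step 2: partial derivatives
  f_x(x, y) = -2*x - 2*y, f_y(x, y) = -2*x + 2*y + 2.
  f_x(P) = 10, f_y(P) = 0 (gradient nonzero, so P is smooth).
Step 3: tangent line at P: 10·(x − -2) + 0·(y − -3) = 0.
Expanding: 10*x + 20 = 0.


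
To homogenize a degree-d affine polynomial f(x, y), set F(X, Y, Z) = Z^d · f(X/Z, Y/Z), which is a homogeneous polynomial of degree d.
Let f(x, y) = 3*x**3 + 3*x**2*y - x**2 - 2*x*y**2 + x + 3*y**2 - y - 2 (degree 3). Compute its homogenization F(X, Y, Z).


F(X, Y, Z) = 3*X**3 + 3*X**2*Y - X**2*Z - 2*X*Y**2 + X*Z**2 + 3*Y**2*Z - Y*Z**2 - 2*Z**3

deg(f) = 3.
Substitute x = X/Z, y = Y/Z into f, then multiply by Z^3.
  monomial 3·x^3·y^0 ↦ 3·X^3·Y^0·Z^0.
  monomial 3·x^2·y^1 ↦ 3·X^2·Y^1·Z^0.
  monomial -1·x^2·y^0 ↦ -1·X^2·Y^0·Z^1.
  monomial -2·x^1·y^2 ↦ -2·X^1·Y^2·Z^0.
  monomial 1·x^1·y^0 ↦ 1·X^1·Y^0·Z^2.
  monomial 3·x^0·y^2 ↦ 3·X^0·Y^2·Z^1.
  monomial -1·x^0·y^1 ↦ -1·X^0·Y^1·Z^2.
  monomial -2·x^0·y^0 ↦ -2·X^0·Y^0·Z^3.
Collecting: F(X, Y, Z) = 3*X**3 + 3*X**2*Y - X**2*Z - 2*X*Y**2 + X*Z**2 + 3*Y**2*Z - Y*Z**2 - 2*Z**3.


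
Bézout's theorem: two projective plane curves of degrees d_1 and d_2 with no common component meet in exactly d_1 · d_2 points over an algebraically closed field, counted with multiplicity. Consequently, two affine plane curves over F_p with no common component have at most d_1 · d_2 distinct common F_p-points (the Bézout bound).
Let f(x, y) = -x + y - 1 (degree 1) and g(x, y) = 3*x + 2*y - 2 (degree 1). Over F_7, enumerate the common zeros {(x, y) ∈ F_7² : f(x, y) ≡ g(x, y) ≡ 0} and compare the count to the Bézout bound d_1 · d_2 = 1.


Common zeros: {(0, 1)}; count = 1; Bézout bound = 1.

deg(f) = 1, deg(g) = 1, so Bézout bound = 1.
Scan x ∈ F_7. For each x, list the y ∈ F_7 with f(x, y) ≡ 0 and those with g(x, y) ≡ 0 (mod 7); the common zeros in that column are the intersection.
  x = 0: f ≡ 0 at y ∈ {1}; g ≡ 0 at y ∈ {1}; common: {1}.
  x = 1: f ≡ 0 at y ∈ {2}; g ≡ 0 at y ∈ {3}; common: ∅.
  x = 2: f ≡ 0 at y ∈ {3}; g ≡ 0 at y ∈ {5}; common: ∅.
  x = 3: f ≡ 0 at y ∈ {4}; g ≡ 0 at y ∈ {0}; common: ∅.
  x = 4: f ≡ 0 at y ∈ {5}; g ≡ 0 at y ∈ {2}; common: ∅.
  x = 5: f ≡ 0 at y ∈ {6}; g ≡ 0 at y ∈ {4}; common: ∅.
  x = 6: f ≡ 0 at y ∈ {0}; g ≡ 0 at y ∈ {6}; common: ∅.
Collecting: common zeros = {(0, 1)}, so the count is 1.
Comparison with the Bézout bound: 1 ≤ 1 = deg(f)·deg(g), as expected for curves with no common component (the bound is attained).


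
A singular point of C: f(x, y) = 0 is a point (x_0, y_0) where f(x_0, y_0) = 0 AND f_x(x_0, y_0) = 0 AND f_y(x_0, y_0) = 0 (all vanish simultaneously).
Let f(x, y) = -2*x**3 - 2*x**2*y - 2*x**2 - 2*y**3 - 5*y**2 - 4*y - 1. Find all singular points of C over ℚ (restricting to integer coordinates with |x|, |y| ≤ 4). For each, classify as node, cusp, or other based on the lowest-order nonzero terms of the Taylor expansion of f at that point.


Singular points: {(0, -1)}; classification: cusp.

Compute partial derivatives:
  f_x = -6*x**2 - 4*x*y - 4*x.
  f_y = -2*x**2 - 6*y**2 - 10*y - 4.
Scan x_0 ∈ {−4, ..., 4}. For each x_0, f_y(x_0, y) is a polynomial in y; find its integer roots y ∈ {−4, ..., 4}, then test f_x and f at those candidates.
  x = -4: f_y(-4, y) = -6*y**2 - 10*y - 36; no integer root y with |y| ≤ 4.
  x = -3: f_y(-3, y) = -6*y**2 - 10*y - 22; no integer root y with |y| ≤ 4.
  x = -2: f_y(-2, y) = -6*y**2 - 10*y - 12; no integer root y with |y| ≤ 4.
  x = -1: f_y(-1, y) = -6*y**2 - 10*y - 6; no integer root y with |y| ≤ 4.
  x = 0: f_y(0, y) = -6*y**2 - 10*y - 4; vanishes at y ∈ {-1}. (0, -1): f_x = 0, f = 0 — SINGULAR.
  x = 1: f_y(1, y) = -6*y**2 - 10*y - 6; no integer root y with |y| ≤ 4.
  x = 2: f_y(2, y) = -6*y**2 - 10*y - 12; no integer root y with |y| ≤ 4.
  x = 3: f_y(3, y) = -6*y**2 - 10*y - 22; no integer root y with |y| ≤ 4.
  x = 4: f_y(4, y) = -6*y**2 - 10*y - 36; no integer root y with |y| ≤ 4.
Only singular point on the grid: (0, -1).
Classify: substitute x = 0 + u, y = -1 + v and expand: f = -2*u**3 - 2*u**2*v - 2*v**3 + v**2.
No constant or linear terms (consistent with a singular point). Quadratic part: v**2. Cubic part: -2*u**3 - 2*u**2*v - 2*v**3.
The quadratic part v**2 is a perfect square, so there is a single (double) tangent line v = 0, i.e. y = -1. Restricting the cubic part to that line (v = 0) leaves -2*u**3 ≠ 0, so f is not divisible by v and the branch is v² ≈ 2*u**3 to lowest order — this is a cusp.
Classification: cusp.


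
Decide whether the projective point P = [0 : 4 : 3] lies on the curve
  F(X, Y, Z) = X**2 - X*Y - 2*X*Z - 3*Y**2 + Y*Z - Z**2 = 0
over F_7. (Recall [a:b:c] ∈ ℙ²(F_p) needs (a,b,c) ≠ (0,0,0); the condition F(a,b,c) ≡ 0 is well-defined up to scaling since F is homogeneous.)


F(0,4,3) ≡ 4 (mod 7); P is NOT on the curve.

Evaluate F(0, 4, 3) term-by-term (mod 7).
  X**2 ↦ 1·0·1·1 = 0
  -X*Y ↦ -1·0·4·1 = 0
  -2*X*Z ↦ -2·0·1·3 = 0
  -3*Y**2 ↦ -3·1·16·1 = -48
  Y*Z ↦ 1·1·4·3 = 12
  -Z**2 ↦ -1·1·1·9 = -9
Sum: F(0, 4, 3) = (0) + (0) + (0) + (-48) + (12) + (-9) = -45.
Reducing mod 7: -45 ≡ 4 (mod 7).
Since F(a, b, c) ≡ 4 ≠ 0 (mod 7), P does NOT lie on the curve.


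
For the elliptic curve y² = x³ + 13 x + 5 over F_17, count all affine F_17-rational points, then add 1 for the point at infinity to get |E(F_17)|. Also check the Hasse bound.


Affine points = {(1, 6), (1, 11), (4, 6), (4, 11), (5, 5), (5, 12), (8, 3), (8, 14), (9, 1), (9, 16), (10, 8), (10, 9), (11, 0), (12, 6), (12, 11), (13, 5), (13, 12), (16, 5), (16, 12)}; affine count = 19; |E(F_17)| = 20.

Discriminant check: Δ ∝ 4a³ + 27b² = 4·13³ + 27·5² = 4·2197 + 27·25 ≡ 11 (mod 17). Nonzero ⇒ E is nonsingular.
For each x ∈ F_17, compute rhs = x³ + 13·x + 5 mod 17, then count y ∈ F_17 with y² ≡ rhs.
  x = 0: rhs = 5, matching y values: none (0 points).
  x = 1: rhs = 2, matching y values: 6, 11 (2 points).
  x = 2: rhs = 5, matching y values: none (0 points).
  x = 3: rhs = 3, matching y values: none (0 points).
  x = 4: rhs = 2, matching y values: 6, 11 (2 points).
  x = 5: rhs = 8, matching y values: 5, 12 (2 points).
  x = 6: rhs = 10, matching y values: none (0 points).
  x = 7: rhs = 14, matching y values: none (0 points).
  x = 8: rhs = 9, matching y values: 3, 14 (2 points).
  x = 9: rhs = 1, matching y values: 1, 16 (2 points).
  x = 10: rhs = 13, matching y values: 8, 9 (2 points).
  x = 11: rhs = 0, matching y values: 0 (1 points).
  x = 12: rhs = 2, matching y values: 6, 11 (2 points).
  x = 13: rhs = 8, matching y values: 5, 12 (2 points).
  x = 14: rhs = 7, matching y values: none (0 points).
  x = 15: rhs = 5, matching y values: none (0 points).
  x = 16: rhs = 8, matching y values: 5, 12 (2 points).
Total affine count: 19.
Full point count |E(F_17)| = 19 + 1 = 20.
Hasse bound: |20 − (17+1)| = |2| = 2 ≤ 2√17 ≈ 8.2462 ✓.


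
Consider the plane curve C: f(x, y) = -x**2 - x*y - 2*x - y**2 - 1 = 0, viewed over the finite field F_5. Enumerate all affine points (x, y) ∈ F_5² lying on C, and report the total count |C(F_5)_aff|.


Affine F_5-points: {(0, 2), (0, 3), (1, 2), (3, 1), (4, 0), (4, 1)}; count = 6.

For each of the 25 pairs (x, y) ∈ F_5², evaluate f(x, y) mod 5. Record the zeros.
  x = 0: [0↦4, 1↦3, 2↦0, 3↦0, 4↦3]  zeros at y ∈ {2, 3}
  x = 1: [0↦1, 1↦4, 2↦0, 3↦4, 4↦1]  zeros at y ∈ {2}
  x = 2: [0↦1, 1↦3, 2↦3, 3↦1, 4↦2]  zeros at y ∈ ∅
  x = 3: [0↦4, 1↦0, 2↦4, 3↦1, 4↦1]  zeros at y ∈ {1}
  x = 4: [0↦0, 1↦0, 2↦3, 3↦4, 4↦3]  zeros at y ∈ {0, 1}
Collecting zeros: affine points = {(0, 2), (0, 3), (1, 2), (3, 1), (4, 0), (4, 1)}.
Total count |C(F_5)_aff| = 6.


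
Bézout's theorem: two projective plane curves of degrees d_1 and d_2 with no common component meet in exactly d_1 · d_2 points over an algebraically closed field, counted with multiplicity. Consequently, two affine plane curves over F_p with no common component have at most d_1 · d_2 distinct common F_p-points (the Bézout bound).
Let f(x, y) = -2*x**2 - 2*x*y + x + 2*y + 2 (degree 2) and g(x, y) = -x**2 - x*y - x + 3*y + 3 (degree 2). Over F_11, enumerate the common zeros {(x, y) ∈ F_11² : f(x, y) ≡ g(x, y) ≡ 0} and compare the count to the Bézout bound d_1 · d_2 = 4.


Common zeros: {(0, 10), (6, 9)}; count = 2; Bézout bound = 4.

deg(f) = 2, deg(g) = 2, so Bézout bound = 4.
Scan x ∈ F_11. For each x, list the y ∈ F_11 with f(x, y) ≡ 0 and those with g(x, y) ≡ 0 (mod 11); the common zeros in that column are the intersection.
  x = 0: f ≡ 0 at y ∈ {10}; g ≡ 0 at y ∈ {10}; common: {10}.
  x = 1: f ≡ 0 at y ∈ ∅; g ≡ 0 at y ∈ {5}; common: ∅.
  x = 2: f ≡ 0 at y ∈ {9}; g ≡ 0 at y ∈ {3}; common: ∅.
  x = 3: f ≡ 0 at y ∈ {5}; g ≡ 0 at y ∈ ∅; common: ∅.
  x = 4: f ≡ 0 at y ∈ {3}; g ≡ 0 at y ∈ {5}; common: ∅.
  x = 5: f ≡ 0 at y ∈ {7}; g ≡ 0 at y ∈ {3}; common: ∅.
  x = 6: f ≡ 0 at y ∈ {9}; g ≡ 0 at y ∈ {9}; common: {9}.
  x = 7: f ≡ 0 at y ∈ {10}; g ≡ 0 at y ∈ {6}; common: ∅.
  x = 8: f ≡ 0 at y ∈ {1}; g ≡ 0 at y ∈ {6}; common: ∅.
  x = 9: f ≡ 0 at y ∈ {5}; g ≡ 0 at y ∈ {2}; common: ∅.
  x = 10: f ≡ 0 at y ∈ {3}; g ≡ 0 at y ∈ {2}; common: ∅.
Collecting: common zeros = {(0, 10), (6, 9)}, so the count is 2.
Comparison with the Bézout bound: 2 ≤ 4 = deg(f)·deg(g), as expected for curves with no common component (the affine F_11-count falls short of the bound because intersections may lie at infinity, over extension fields, or carry multiplicity).


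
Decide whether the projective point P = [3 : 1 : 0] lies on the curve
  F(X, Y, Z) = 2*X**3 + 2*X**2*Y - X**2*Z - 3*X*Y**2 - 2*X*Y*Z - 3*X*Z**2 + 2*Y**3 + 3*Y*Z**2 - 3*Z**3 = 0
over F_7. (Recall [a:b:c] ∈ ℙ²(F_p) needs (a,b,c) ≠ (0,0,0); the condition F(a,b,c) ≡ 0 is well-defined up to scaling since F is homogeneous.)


F(3,1,0) ≡ 2 (mod 7); P is NOT on the curve.

Evaluate F(3, 1, 0) term-by-term (mod 7).
  2*X**3 ↦ 2·27·1·1 = 54
  2*X**2*Y ↦ 2·9·1·1 = 18
  -X**2*Z ↦ -1·9·1·0 = 0
  -3*X*Y**2 ↦ -3·3·1·1 = -9
  -2*X*Y*Z ↦ -2·3·1·0 = 0
  -3*X*Z**2 ↦ -3·3·1·0 = 0
  2*Y**3 ↦ 2·1·1·1 = 2
  3*Y*Z**2 ↦ 3·1·1·0 = 0
  -3*Z**3 ↦ -3·1·1·0 = 0
Sum: F(3, 1, 0) = (54) + (18) + (0) + (-9) + (0) + (0) + (2) + (0) + (0) = 65.
Reducing mod 7: 65 ≡ 2 (mod 7).
Since F(a, b, c) ≡ 2 ≠ 0 (mod 7), P does NOT lie on the curve.


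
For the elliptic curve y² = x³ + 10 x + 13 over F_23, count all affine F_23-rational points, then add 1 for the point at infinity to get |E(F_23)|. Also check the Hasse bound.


Affine points = {(0, 6), (0, 17), (1, 1), (1, 22), (2, 8), (2, 15), (3, 1), (3, 22), (4, 5), (4, 18), (5, 2), (5, 21), (6, 6), (6, 17), (7, 9), (7, 14), (9, 2), (9, 21), (10, 3), (10, 20), (17, 6), (17, 17), (19, 1), (19, 22), (20, 5), (20, 18), (21, 10), (21, 13), (22, 5), (22, 18)}; affine count = 30; |E(F_23)| = 31.

Discriminant check: Δ ∝ 4a³ + 27b² = 4·10³ + 27·13² = 4·1000 + 27·169 ≡ 7 (mod 23). Nonzero ⇒ E is nonsingular.
For each x ∈ F_23, compute rhs = x³ + 10·x + 13 mod 23, then count y ∈ F_23 with y² ≡ rhs.
  x = 0: rhs = 13, matching y values: 6, 17 (2 points).
  x = 1: rhs = 1, matching y values: 1, 22 (2 points).
  x = 2: rhs = 18, matching y values: 8, 15 (2 points).
  x = 3: rhs = 1, matching y values: 1, 22 (2 points).
  x = 4: rhs = 2, matching y values: 5, 18 (2 points).
  x = 5: rhs = 4, matching y values: 2, 21 (2 points).
  x = 6: rhs = 13, matching y values: 6, 17 (2 points).
  x = 7: rhs = 12, matching y values: 9, 14 (2 points).
  x = 8: rhs = 7, matching y values: none (0 points).
  x = 9: rhs = 4, matching y values: 2, 21 (2 points).
  x = 10: rhs = 9, matching y values: 3, 20 (2 points).
  x = 11: rhs = 5, matching y values: none (0 points).
  x = 12: rhs = 21, matching y values: none (0 points).
  x = 13: rhs = 17, matching y values: none (0 points).
  x = 14: rhs = 22, matching y values: none (0 points).
  x = 15: rhs = 19, matching y values: none (0 points).
  x = 16: rhs = 14, matching y values: none (0 points).
  x = 17: rhs = 13, matching y values: 6, 17 (2 points).
  x = 18: rhs = 22, matching y values: none (0 points).
  x = 19: rhs = 1, matching y values: 1, 22 (2 points).
  x = 20: rhs = 2, matching y values: 5, 18 (2 points).
  x = 21: rhs = 8, matching y values: 10, 13 (2 points).
  x = 22: rhs = 2, matching y values: 5, 18 (2 points).
Total affine count: 30.
Full point count |E(F_23)| = 30 + 1 = 31.
Hasse bound: |31 − (23+1)| = |7| = 7 ≤ 2√23 ≈ 9.5917 ✓.


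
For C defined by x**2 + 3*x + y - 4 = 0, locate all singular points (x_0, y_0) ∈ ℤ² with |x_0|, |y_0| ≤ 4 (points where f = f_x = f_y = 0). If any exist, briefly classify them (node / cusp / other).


No singular points in the scanned grid; C is smooth there.

Compute partial derivatives:
  f_x = 2*x + 3.
  f_y = 1.
f_y = 1 is a nonzero constant, so f_y never vanishes: no point (x, y) can satisfy f = f_x = f_y = 0. In particular no (x, y) ∈ {−4, ..., 4}² is singular; the curve is smooth.


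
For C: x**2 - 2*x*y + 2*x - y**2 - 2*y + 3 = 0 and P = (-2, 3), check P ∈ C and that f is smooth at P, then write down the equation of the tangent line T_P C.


Tangent line at P: -8*x - 4*y - 4 = 0.

Step 1: f(-2, 3) = 0, so P lies on C.
Step 2: partial derivatives
  f_x(x, y) = 2*x - 2*y + 2, f_y(x, y) = -2*x - 2*y - 2.
  f_x(P) = -8, f_y(P) = -4 (gradient nonzero, so P is smooth).
Step 3: tangent line at P: -8·(x − -2) + -4·(y − 3) = 0.
Expanding: -8*x - 4*y - 4 = 0.


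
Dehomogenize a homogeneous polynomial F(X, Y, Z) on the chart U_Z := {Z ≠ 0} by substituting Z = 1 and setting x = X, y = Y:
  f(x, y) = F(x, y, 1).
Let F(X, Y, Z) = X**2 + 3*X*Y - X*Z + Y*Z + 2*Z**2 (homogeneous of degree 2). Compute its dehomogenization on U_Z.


f(x, y) = x**2 + 3*x*y - x + y + 2

On U_Z we set Z = 1. Each monomial c·X^i·Y^j·Z^k in F becomes c·x^i·y^j·1^k = c·x^i·y^j.
Substituting Z = 1: F(X, Y, 1) = x**2 + 3*x*y - x + y + 2.
Note: deg(f) ≤ deg(F) = 2; strict inequality happens when F is divisible by Z (lost terms).


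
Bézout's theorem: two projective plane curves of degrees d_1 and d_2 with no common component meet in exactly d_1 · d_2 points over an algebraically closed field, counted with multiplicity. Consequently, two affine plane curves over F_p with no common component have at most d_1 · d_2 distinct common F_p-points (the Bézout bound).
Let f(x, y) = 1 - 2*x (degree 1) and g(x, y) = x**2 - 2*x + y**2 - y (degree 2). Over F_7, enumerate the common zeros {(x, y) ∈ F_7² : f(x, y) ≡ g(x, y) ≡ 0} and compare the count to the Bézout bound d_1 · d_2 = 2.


Common zeros: {(4, 3), (4, 5)}; count = 2; Bézout bound = 2.

deg(f) = 1, deg(g) = 2, so Bézout bound = 2.
Scan x ∈ F_7. For each x, list the y ∈ F_7 with f(x, y) ≡ 0 and those with g(x, y) ≡ 0 (mod 7); the common zeros in that column are the intersection.
  x = 0: f ≡ 0 at y ∈ ∅; g ≡ 0 at y ∈ {0, 1}; common: ∅.
  x = 1: f ≡ 0 at y ∈ ∅; g ≡ 0 at y ∈ ∅; common: ∅.
  x = 2: f ≡ 0 at y ∈ ∅; g ≡ 0 at y ∈ {0, 1}; common: ∅.
  x = 3: f ≡ 0 at y ∈ ∅; g ≡ 0 at y ∈ ∅; common: ∅.
  x = 4: f ≡ 0 at y ∈ {0, 1, 2, 3, 4, 5, 6}; g ≡ 0 at y ∈ {3, 5}; common: {3, 5}.
  x = 5: f ≡ 0 at y ∈ ∅; g ≡ 0 at y ∈ {3, 5}; common: ∅.
  x = 6: f ≡ 0 at y ∈ ∅; g ≡ 0 at y ∈ ∅; common: ∅.
Collecting: common zeros = {(4, 3), (4, 5)}, so the count is 2.
Comparison with the Bézout bound: 2 ≤ 2 = deg(f)·deg(g), as expected for curves with no common component (the bound is attained).


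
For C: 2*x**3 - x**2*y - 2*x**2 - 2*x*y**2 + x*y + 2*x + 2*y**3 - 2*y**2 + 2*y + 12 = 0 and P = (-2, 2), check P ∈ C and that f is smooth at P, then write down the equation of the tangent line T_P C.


Tangent line at P: 36*x + 28*y + 16 = 0.

Step 1: f(-2, 2) = 0, so P lies on C.
Step 2: partial derivatives
  f_x(x, y) = 6*x**2 - 2*x*y - 4*x - 2*y**2 + y + 2, f_y(x, y) = -x**2 - 4*x*y + x + 6*y**2 - 4*y + 2.
  f_x(P) = 36, f_y(P) = 28 (gradient nonzero, so P is smooth).
Step 3: tangent line at P: 36·(x − -2) + 28·(y − 2) = 0.
Expanding: 36*x + 28*y + 16 = 0.


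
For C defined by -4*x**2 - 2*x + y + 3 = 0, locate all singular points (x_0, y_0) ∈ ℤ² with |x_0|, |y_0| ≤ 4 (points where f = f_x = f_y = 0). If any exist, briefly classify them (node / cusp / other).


No singular points in the scanned grid; C is smooth there.

Compute partial derivatives:
  f_x = -8*x - 2.
  f_y = 1.
f_y = 1 is a nonzero constant, so f_y never vanishes: no point (x, y) can satisfy f = f_x = f_y = 0. In particular no (x, y) ∈ {−4, ..., 4}² is singular; the curve is smooth.


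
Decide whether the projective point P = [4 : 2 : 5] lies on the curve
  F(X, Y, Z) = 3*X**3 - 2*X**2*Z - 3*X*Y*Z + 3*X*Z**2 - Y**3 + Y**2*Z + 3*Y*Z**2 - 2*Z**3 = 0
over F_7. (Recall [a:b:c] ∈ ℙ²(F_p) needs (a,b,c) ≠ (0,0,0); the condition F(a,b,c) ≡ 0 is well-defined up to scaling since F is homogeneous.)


F(4,2,5) ≡ 5 (mod 7); P is NOT on the curve.

Evaluate F(4, 2, 5) term-by-term (mod 7).
  3*X**3 ↦ 3·64·1·1 = 192
  -2*X**2*Z ↦ -2·16·1·5 = -160
  -3*X*Y*Z ↦ -3·4·2·5 = -120
  3*X*Z**2 ↦ 3·4·1·25 = 300
  -Y**3 ↦ -1·1·8·1 = -8
  Y**2*Z ↦ 1·1·4·5 = 20
  3*Y*Z**2 ↦ 3·1·2·25 = 150
  -2*Z**3 ↦ -2·1·1·125 = -250
Sum: F(4, 2, 5) = (192) + (-160) + (-120) + (300) + (-8) + (20) + (150) + (-250) = 124.
Reducing mod 7: 124 ≡ 5 (mod 7).
Since F(a, b, c) ≡ 5 ≠ 0 (mod 7), P does NOT lie on the curve.


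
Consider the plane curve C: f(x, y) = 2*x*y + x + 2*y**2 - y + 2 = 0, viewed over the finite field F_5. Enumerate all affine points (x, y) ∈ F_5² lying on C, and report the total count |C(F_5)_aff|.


Affine F_5-points: {(0, 4), (3, 0), (4, 1), (4, 3)}; count = 4.

For each of the 25 pairs (x, y) ∈ F_5², evaluate f(x, y) mod 5. Record the zeros.
  x = 0: [0↦2, 1↦3, 2↦3, 3↦2, 4↦0]  zeros at y ∈ {4}
  x = 1: [0↦3, 1↦1, 2↦3, 3↦4, 4↦4]  zeros at y ∈ ∅
  x = 2: [0↦4, 1↦4, 2↦3, 3↦1, 4↦3]  zeros at y ∈ ∅
  x = 3: [0↦0, 1↦2, 2↦3, 3↦3, 4↦2]  zeros at y ∈ {0}
  x = 4: [0↦1, 1↦0, 2↦3, 3↦0, 4↦1]  zeros at y ∈ {1, 3}
Collecting zeros: affine points = {(0, 4), (3, 0), (4, 1), (4, 3)}.
Total count |C(F_5)_aff| = 4.


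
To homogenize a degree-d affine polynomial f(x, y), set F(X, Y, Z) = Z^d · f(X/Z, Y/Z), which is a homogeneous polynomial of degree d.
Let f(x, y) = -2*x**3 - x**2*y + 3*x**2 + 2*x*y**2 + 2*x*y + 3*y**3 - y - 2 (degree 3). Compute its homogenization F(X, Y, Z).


F(X, Y, Z) = -2*X**3 - X**2*Y + 3*X**2*Z + 2*X*Y**2 + 2*X*Y*Z + 3*Y**3 - Y*Z**2 - 2*Z**3

deg(f) = 3.
Substitute x = X/Z, y = Y/Z into f, then multiply by Z^3.
  monomial -2·x^3·y^0 ↦ -2·X^3·Y^0·Z^0.
  monomial -1·x^2·y^1 ↦ -1·X^2·Y^1·Z^0.
  monomial 3·x^2·y^0 ↦ 3·X^2·Y^0·Z^1.
  monomial 2·x^1·y^2 ↦ 2·X^1·Y^2·Z^0.
  monomial 2·x^1·y^1 ↦ 2·X^1·Y^1·Z^1.
  monomial 3·x^0·y^3 ↦ 3·X^0·Y^3·Z^0.
  monomial -1·x^0·y^1 ↦ -1·X^0·Y^1·Z^2.
  monomial -2·x^0·y^0 ↦ -2·X^0·Y^0·Z^3.
Collecting: F(X, Y, Z) = -2*X**3 - X**2*Y + 3*X**2*Z + 2*X*Y**2 + 2*X*Y*Z + 3*Y**3 - Y*Z**2 - 2*Z**3.


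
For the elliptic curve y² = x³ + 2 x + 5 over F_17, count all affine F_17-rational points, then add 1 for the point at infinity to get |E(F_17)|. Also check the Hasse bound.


Affine points = {(1, 5), (1, 12), (2, 0), (3, 2), (3, 15), (4, 3), (4, 14), (5, 2), (5, 15), (9, 2), (9, 15), (11, 7), (11, 10), (13, 1), (13, 16), (16, 6), (16, 11)}; affine count = 17; |E(F_17)| = 18.

Discriminant check: Δ ∝ 4a³ + 27b² = 4·2³ + 27·5² = 4·8 + 27·25 ≡ 10 (mod 17). Nonzero ⇒ E is nonsingular.
For each x ∈ F_17, compute rhs = x³ + 2·x + 5 mod 17, then count y ∈ F_17 with y² ≡ rhs.
  x = 0: rhs = 5, matching y values: none (0 points).
  x = 1: rhs = 8, matching y values: 5, 12 (2 points).
  x = 2: rhs = 0, matching y values: 0 (1 points).
  x = 3: rhs = 4, matching y values: 2, 15 (2 points).
  x = 4: rhs = 9, matching y values: 3, 14 (2 points).
  x = 5: rhs = 4, matching y values: 2, 15 (2 points).
  x = 6: rhs = 12, matching y values: none (0 points).
  x = 7: rhs = 5, matching y values: none (0 points).
  x = 8: rhs = 6, matching y values: none (0 points).
  x = 9: rhs = 4, matching y values: 2, 15 (2 points).
  x = 10: rhs = 5, matching y values: none (0 points).
  x = 11: rhs = 15, matching y values: 7, 10 (2 points).
  x = 12: rhs = 6, matching y values: none (0 points).
  x = 13: rhs = 1, matching y values: 1, 16 (2 points).
  x = 14: rhs = 6, matching y values: none (0 points).
  x = 15: rhs = 10, matching y values: none (0 points).
  x = 16: rhs = 2, matching y values: 6, 11 (2 points).
Total affine count: 17.
Full point count |E(F_17)| = 17 + 1 = 18.
Hasse bound: |18 − (17+1)| = |0| = 0 ≤ 2√17 ≈ 8.2462 ✓.


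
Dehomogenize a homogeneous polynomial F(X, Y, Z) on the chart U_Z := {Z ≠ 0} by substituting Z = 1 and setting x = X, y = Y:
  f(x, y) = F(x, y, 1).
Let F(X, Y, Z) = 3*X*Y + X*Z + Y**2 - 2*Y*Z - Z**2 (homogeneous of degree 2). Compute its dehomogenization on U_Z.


f(x, y) = 3*x*y + x + y**2 - 2*y - 1

On U_Z we set Z = 1. Each monomial c·X^i·Y^j·Z^k in F becomes c·x^i·y^j·1^k = c·x^i·y^j.
Substituting Z = 1: F(X, Y, 1) = 3*x*y + x + y**2 - 2*y - 1.
Note: deg(f) ≤ deg(F) = 2; strict inequality happens when F is divisible by Z (lost terms).


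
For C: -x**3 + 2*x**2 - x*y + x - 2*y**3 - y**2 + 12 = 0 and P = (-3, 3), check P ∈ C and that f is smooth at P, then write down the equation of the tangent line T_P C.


Tangent line at P: -41*x - 57*y + 48 = 0.

Step 1: f(-3, 3) = 0, so P lies on C.
Step 2: partial derivatives
  f_x(x, y) = -3*x**2 + 4*x - y + 1, f_y(x, y) = -x - 6*y**2 - 2*y.
  f_x(P) = -41, f_y(P) = -57 (gradient nonzero, so P is smooth).
Step 3: tangent line at P: -41·(x − -3) + -57·(y − 3) = 0.
Expanding: -41*x - 57*y + 48 = 0.


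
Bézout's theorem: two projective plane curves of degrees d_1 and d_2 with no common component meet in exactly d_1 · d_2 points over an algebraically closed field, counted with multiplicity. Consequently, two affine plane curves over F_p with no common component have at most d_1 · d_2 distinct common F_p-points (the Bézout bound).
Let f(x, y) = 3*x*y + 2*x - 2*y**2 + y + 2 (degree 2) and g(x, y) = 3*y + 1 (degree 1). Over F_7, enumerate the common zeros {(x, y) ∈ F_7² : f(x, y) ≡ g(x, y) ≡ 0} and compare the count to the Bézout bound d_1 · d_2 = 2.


Common zeros: {(4, 2)}; count = 1; Bézout bound = 2.

deg(f) = 2, deg(g) = 1, so Bézout bound = 2.
Scan x ∈ F_7. For each x, list the y ∈ F_7 with f(x, y) ≡ 0 and those with g(x, y) ≡ 0 (mod 7); the common zeros in that column are the intersection.
  x = 0: f ≡ 0 at y ∈ ∅; g ≡ 0 at y ∈ {2}; common: ∅.
  x = 1: f ≡ 0 at y ∈ ∅; g ≡ 0 at y ∈ {2}; common: ∅.
  x = 2: f ≡ 0 at y ∈ ∅; g ≡ 0 at y ∈ {2}; common: ∅.
  x = 3: f ≡ 0 at y ∈ ∅; g ≡ 0 at y ∈ {2}; common: ∅.
  x = 4: f ≡ 0 at y ∈ {1, 2}; g ≡ 0 at y ∈ {2}; common: {2}.
  x = 5: f ≡ 0 at y ∈ {3, 5}; g ≡ 0 at y ∈ {2}; common: ∅.
  x = 6: f ≡ 0 at y ∈ {0, 6}; g ≡ 0 at y ∈ {2}; common: ∅.
Collecting: common zeros = {(4, 2)}, so the count is 1.
Comparison with the Bézout bound: 1 ≤ 2 = deg(f)·deg(g), as expected for curves with no common component (the affine F_7-count falls short of the bound because intersections may lie at infinity, over extension fields, or carry multiplicity).


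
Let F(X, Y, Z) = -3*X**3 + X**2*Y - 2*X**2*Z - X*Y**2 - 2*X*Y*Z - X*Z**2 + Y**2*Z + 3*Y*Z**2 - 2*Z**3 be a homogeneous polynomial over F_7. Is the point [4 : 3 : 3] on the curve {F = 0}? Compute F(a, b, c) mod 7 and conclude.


F(4,3,3) ≡ 6 (mod 7); P is NOT on the curve.

Evaluate F(4, 3, 3) term-by-term (mod 7).
  -3*X**3 ↦ -3·64·1·1 = -192
  X**2*Y ↦ 1·16·3·1 = 48
  -2*X**2*Z ↦ -2·16·1·3 = -96
  -X*Y**2 ↦ -1·4·9·1 = -36
  -2*X*Y*Z ↦ -2·4·3·3 = -72
  -X*Z**2 ↦ -1·4·1·9 = -36
  Y**2*Z ↦ 1·1·9·3 = 27
  3*Y*Z**2 ↦ 3·1·3·9 = 81
  -2*Z**3 ↦ -2·1·1·27 = -54
Sum: F(4, 3, 3) = (-192) + (48) + (-96) + (-36) + (-72) + (-36) + (27) + (81) + (-54) = -330.
Reducing mod 7: -330 ≡ 6 (mod 7).
Since F(a, b, c) ≡ 6 ≠ 0 (mod 7), P does NOT lie on the curve.


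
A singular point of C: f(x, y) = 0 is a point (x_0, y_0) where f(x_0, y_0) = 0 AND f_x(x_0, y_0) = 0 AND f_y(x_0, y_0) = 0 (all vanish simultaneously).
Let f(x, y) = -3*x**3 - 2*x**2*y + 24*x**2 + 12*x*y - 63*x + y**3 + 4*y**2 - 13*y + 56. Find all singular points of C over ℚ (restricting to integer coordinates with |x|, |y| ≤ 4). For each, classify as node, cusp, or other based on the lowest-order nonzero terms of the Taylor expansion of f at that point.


Singular points: {(3, -1)}; classification: node.

Compute partial derivatives:
  f_x = -9*x**2 - 4*x*y + 48*x + 12*y - 63.
  f_y = -2*x**2 + 12*x + 3*y**2 + 8*y - 13.
Scan x_0 ∈ {−4, ..., 4}. For each x_0, f_y(x_0, y) is a polynomial in y; find its integer roots y ∈ {−4, ..., 4}, then test f_x and f at those candidates.
  x = -4: f_y(-4, y) = 3*y**2 + 8*y - 93; no integer root y with |y| ≤ 4.
  x = -3: f_y(-3, y) = 3*y**2 + 8*y - 67; no integer root y with |y| ≤ 4.
  x = -2: f_y(-2, y) = 3*y**2 + 8*y - 45; no integer root y with |y| ≤ 4.
  x = -1: f_y(-1, y) = 3*y**2 + 8*y - 27; no integer root y with |y| ≤ 4.
  x = 0: f_y(0, y) = 3*y**2 + 8*y - 13; no integer root y with |y| ≤ 4.
  x = 1: f_y(1, y) = 3*y**2 + 8*y - 3; vanishes at y ∈ {-3}. (1, -3): f_x = -48 ≠ 0.
  x = 2: f_y(2, y) = 3*y**2 + 8*y + 3; no integer root y with |y| ≤ 4.
  x = 3: f_y(3, y) = 3*y**2 + 8*y + 5; vanishes at y ∈ {-1}. (3, -1): f_x = 0, f = 0 — SINGULAR.
  x = 4: f_y(4, y) = 3*y**2 + 8*y + 3; no integer root y with |y| ≤ 4.
Only singular point on the grid: (3, -1).
Classify: substitute x = 3 + u, y = -1 + v and expand: f = -3*u**3 - 2*u**2*v - u**2 + v**3 + v**2.
No constant or linear terms (consistent with a singular point). Quadratic part: -u**2 + v**2. Cubic part: -3*u**3 - 2*u**2*v + v**3.
The quadratic part v**2 - u**2 = (v − u)(v + u) splits into two distinct linear factors, so there are two distinct tangent lines y − -1 = ±(x − 3) — this is a node (ordinary double point).
Classification: node.


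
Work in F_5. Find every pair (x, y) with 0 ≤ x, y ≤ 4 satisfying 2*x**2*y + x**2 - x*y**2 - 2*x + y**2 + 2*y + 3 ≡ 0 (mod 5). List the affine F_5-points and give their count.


Affine F_5-points: {(1, 2)}; count = 1.

For each of the 25 pairs (x, y) ∈ F_5², evaluate f(x, y) mod 5. Record the zeros.
  x = 0: [0↦3, 1↦1, 2↦1, 3↦3, 4↦2]  zeros at y ∈ ∅
  x = 1: [0↦2, 1↦1, 2↦0, 3↦4, 4↦3]  zeros at y ∈ {2}
  x = 2: [0↦3, 1↦2, 2↦4, 3↦4, 4↦2]  zeros at y ∈ ∅
  x = 3: [0↦1, 1↦4, 2↦3, 3↦3, 4↦4]  zeros at y ∈ ∅
  x = 4: [0↦1, 1↦2, 2↦2, 3↦1, 4↦4]  zeros at y ∈ ∅
Collecting zeros: affine points = {(1, 2)}.
Total count |C(F_5)_aff| = 1.


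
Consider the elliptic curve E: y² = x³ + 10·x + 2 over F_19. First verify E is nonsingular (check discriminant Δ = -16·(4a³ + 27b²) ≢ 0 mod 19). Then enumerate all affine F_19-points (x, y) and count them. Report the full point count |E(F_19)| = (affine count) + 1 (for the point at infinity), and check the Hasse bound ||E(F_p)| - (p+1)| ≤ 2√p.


Affine points = {(2, 7), (2, 12), (4, 7), (4, 12), (5, 5), (5, 14), (7, 4), (7, 15), (8, 9), (8, 10), (9, 2), (9, 17), (10, 0), (12, 8), (12, 11), (13, 7), (13, 12), (14, 6), (14, 13)}; affine count = 19; |E(F_19)| = 20.

Discriminant check: Δ ∝ 4a³ + 27b² = 4·10³ + 27·2² = 4·1000 + 27·4 ≡ 4 (mod 19). Nonzero ⇒ E is nonsingular.
For each x ∈ F_19, compute rhs = x³ + 10·x + 2 mod 19, then count y ∈ F_19 with y² ≡ rhs.
  x = 0: rhs = 2, matching y values: none (0 points).
  x = 1: rhs = 13, matching y values: none (0 points).
  x = 2: rhs = 11, matching y values: 7, 12 (2 points).
  x = 3: rhs = 2, matching y values: none (0 points).
  x = 4: rhs = 11, matching y values: 7, 12 (2 points).
  x = 5: rhs = 6, matching y values: 5, 14 (2 points).
  x = 6: rhs = 12, matching y values: none (0 points).
  x = 7: rhs = 16, matching y values: 4, 15 (2 points).
  x = 8: rhs = 5, matching y values: 9, 10 (2 points).
  x = 9: rhs = 4, matching y values: 2, 17 (2 points).
  x = 10: rhs = 0, matching y values: 0 (1 points).
  x = 11: rhs = 18, matching y values: none (0 points).
  x = 12: rhs = 7, matching y values: 8, 11 (2 points).
  x = 13: rhs = 11, matching y values: 7, 12 (2 points).
  x = 14: rhs = 17, matching y values: 6, 13 (2 points).
  x = 15: rhs = 12, matching y values: none (0 points).
  x = 16: rhs = 2, matching y values: none (0 points).
  x = 17: rhs = 12, matching y values: none (0 points).
  x = 18: rhs = 10, matching y values: none (0 points).
Total affine count: 19.
Full point count |E(F_19)| = 19 + 1 = 20.
Hasse bound: |20 − (19+1)| = |0| = 0 ≤ 2√19 ≈ 8.7178 ✓.


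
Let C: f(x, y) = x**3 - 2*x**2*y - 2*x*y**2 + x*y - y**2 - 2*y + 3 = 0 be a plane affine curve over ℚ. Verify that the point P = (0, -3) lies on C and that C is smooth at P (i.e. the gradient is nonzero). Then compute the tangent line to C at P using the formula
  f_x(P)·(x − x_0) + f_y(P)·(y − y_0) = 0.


Tangent line at P: -21*x + 4*y + 12 = 0.

Step 1: f(0, -3) = 0, so P lies on C.
Step 2: partial derivatives
  f_x(x, y) = 3*x**2 - 4*x*y - 2*y**2 + y, f_y(x, y) = -2*x**2 - 4*x*y + x - 2*y - 2.
  f_x(P) = -21, f_y(P) = 4 (gradient nonzero, so P is smooth).
Step 3: tangent line at P: -21·(x − 0) + 4·(y − -3) = 0.
Expanding: -21*x + 4*y + 12 = 0.


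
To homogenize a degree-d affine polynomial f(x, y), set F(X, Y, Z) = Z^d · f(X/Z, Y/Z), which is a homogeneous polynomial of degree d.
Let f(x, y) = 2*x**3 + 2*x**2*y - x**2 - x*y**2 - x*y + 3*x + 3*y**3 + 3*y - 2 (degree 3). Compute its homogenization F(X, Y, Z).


F(X, Y, Z) = 2*X**3 + 2*X**2*Y - X**2*Z - X*Y**2 - X*Y*Z + 3*X*Z**2 + 3*Y**3 + 3*Y*Z**2 - 2*Z**3

deg(f) = 3.
Substitute x = X/Z, y = Y/Z into f, then multiply by Z^3.
  monomial 2·x^3·y^0 ↦ 2·X^3·Y^0·Z^0.
  monomial 2·x^2·y^1 ↦ 2·X^2·Y^1·Z^0.
  monomial -1·x^2·y^0 ↦ -1·X^2·Y^0·Z^1.
  monomial -1·x^1·y^2 ↦ -1·X^1·Y^2·Z^0.
  monomial -1·x^1·y^1 ↦ -1·X^1·Y^1·Z^1.
  monomial 3·x^1·y^0 ↦ 3·X^1·Y^0·Z^2.
  monomial 3·x^0·y^3 ↦ 3·X^0·Y^3·Z^0.
  monomial 3·x^0·y^1 ↦ 3·X^0·Y^1·Z^2.
  monomial -2·x^0·y^0 ↦ -2·X^0·Y^0·Z^3.
Collecting: F(X, Y, Z) = 2*X**3 + 2*X**2*Y - X**2*Z - X*Y**2 - X*Y*Z + 3*X*Z**2 + 3*Y**3 + 3*Y*Z**2 - 2*Z**3.


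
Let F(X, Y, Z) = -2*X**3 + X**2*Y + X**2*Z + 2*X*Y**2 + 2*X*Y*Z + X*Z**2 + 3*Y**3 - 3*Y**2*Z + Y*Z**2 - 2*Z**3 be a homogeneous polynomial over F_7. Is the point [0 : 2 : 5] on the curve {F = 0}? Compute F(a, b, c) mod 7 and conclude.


F(0,2,5) ≡ 2 (mod 7); P is NOT on the curve.

Evaluate F(0, 2, 5) term-by-term (mod 7).
  -2*X**3 ↦ -2·0·1·1 = 0
  X**2*Y ↦ 1·0·2·1 = 0
  X**2*Z ↦ 1·0·1·5 = 0
  2*X*Y**2 ↦ 2·0·4·1 = 0
  2*X*Y*Z ↦ 2·0·2·5 = 0
  X*Z**2 ↦ 1·0·1·25 = 0
  3*Y**3 ↦ 3·1·8·1 = 24
  -3*Y**2*Z ↦ -3·1·4·5 = -60
  Y*Z**2 ↦ 1·1·2·25 = 50
  -2*Z**3 ↦ -2·1·1·125 = -250
Sum: F(0, 2, 5) = (0) + (0) + (0) + (0) + (0) + (0) + (24) + (-60) + (50) + (-250) = -236.
Reducing mod 7: -236 ≡ 2 (mod 7).
Since F(a, b, c) ≡ 2 ≠ 0 (mod 7), P does NOT lie on the curve.


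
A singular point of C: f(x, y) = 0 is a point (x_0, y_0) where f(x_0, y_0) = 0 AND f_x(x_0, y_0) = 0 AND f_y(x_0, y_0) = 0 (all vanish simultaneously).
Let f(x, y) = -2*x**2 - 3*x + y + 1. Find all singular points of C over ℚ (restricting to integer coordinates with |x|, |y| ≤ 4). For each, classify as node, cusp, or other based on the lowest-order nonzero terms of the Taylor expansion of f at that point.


No singular points in the scanned grid; C is smooth there.

Compute partial derivatives:
  f_x = -4*x - 3.
  f_y = 1.
f_y = 1 is a nonzero constant, so f_y never vanishes: no point (x, y) can satisfy f = f_x = f_y = 0. In particular no (x, y) ∈ {−4, ..., 4}² is singular; the curve is smooth.


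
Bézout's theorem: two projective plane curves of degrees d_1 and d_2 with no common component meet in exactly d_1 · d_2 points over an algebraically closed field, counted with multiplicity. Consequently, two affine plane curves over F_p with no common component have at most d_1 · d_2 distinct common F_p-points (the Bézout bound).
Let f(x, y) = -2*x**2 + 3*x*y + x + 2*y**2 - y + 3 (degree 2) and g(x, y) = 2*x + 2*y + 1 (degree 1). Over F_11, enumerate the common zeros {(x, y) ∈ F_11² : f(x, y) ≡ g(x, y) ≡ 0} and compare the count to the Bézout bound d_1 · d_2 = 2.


Common zeros: ∅; count = 0; Bézout bound = 2.

deg(f) = 2, deg(g) = 1, so Bézout bound = 2.
Scan x ∈ F_11. For each x, list the y ∈ F_11 with f(x, y) ≡ 0 and those with g(x, y) ≡ 0 (mod 11); the common zeros in that column are the intersection.
  x = 0: f ≡ 0 at y ∈ ∅; g ≡ 0 at y ∈ {5}; common: ∅.
  x = 1: f ≡ 0 at y ∈ ∅; g ≡ 0 at y ∈ {4}; common: ∅.
  x = 2: f ≡ 0 at y ∈ {6, 8}; g ≡ 0 at y ∈ {3}; common: ∅.
  x = 3: f ≡ 0 at y ∈ ∅; g ≡ 0 at y ∈ {2}; common: ∅.
  x = 4: f ≡ 0 at y ∈ ∅; g ≡ 0 at y ∈ {1}; common: ∅.
  x = 5: f ≡ 0 at y ∈ {7, 8}; g ≡ 0 at y ∈ {0}; common: ∅.
  x = 6: f ≡ 0 at y ∈ {1, 7}; g ≡ 0 at y ∈ {10}; common: ∅.
  x = 7: f ≡ 0 at y ∈ {0, 1}; g ≡ 0 at y ∈ {9}; common: ∅.
  x = 8: f ≡ 0 at y ∈ ∅; g ≡ 0 at y ∈ {8}; common: ∅.
  x = 9: f ≡ 0 at y ∈ ∅; g ≡ 0 at y ∈ {7}; common: ∅.
  x = 10: f ≡ 0 at y ∈ {0, 2}; g ≡ 0 at y ∈ {6}; common: ∅.
Collecting: common zeros = ∅, so the count is 0.
Comparison with the Bézout bound: 0 ≤ 2 = deg(f)·deg(g), as expected for curves with no common component (the affine F_11-count falls short of the bound because intersections may lie at infinity, over extension fields, or carry multiplicity).


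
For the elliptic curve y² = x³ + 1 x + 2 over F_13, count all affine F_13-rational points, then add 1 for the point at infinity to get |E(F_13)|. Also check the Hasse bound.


Affine points = {(1, 2), (1, 11), (2, 5), (2, 8), (6, 4), (6, 9), (7, 1), (7, 12), (9, 5), (9, 8), (12, 0)}; affine count = 11; |E(F_13)| = 12.

Discriminant check: Δ ∝ 4a³ + 27b² = 4·1³ + 27·2² = 4·1 + 27·4 ≡ 8 (mod 13). Nonzero ⇒ E is nonsingular.
For each x ∈ F_13, compute rhs = x³ + 1·x + 2 mod 13, then count y ∈ F_13 with y² ≡ rhs.
  x = 0: rhs = 2, matching y values: none (0 points).
  x = 1: rhs = 4, matching y values: 2, 11 (2 points).
  x = 2: rhs = 12, matching y values: 5, 8 (2 points).
  x = 3: rhs = 6, matching y values: none (0 points).
  x = 4: rhs = 5, matching y values: none (0 points).
  x = 5: rhs = 2, matching y values: none (0 points).
  x = 6: rhs = 3, matching y values: 4, 9 (2 points).
  x = 7: rhs = 1, matching y values: 1, 12 (2 points).
  x = 8: rhs = 2, matching y values: none (0 points).
  x = 9: rhs = 12, matching y values: 5, 8 (2 points).
  x = 10: rhs = 11, matching y values: none (0 points).
  x = 11: rhs = 5, matching y values: none (0 points).
  x = 12: rhs = 0, matching y values: 0 (1 points).
Total affine count: 11.
Full point count |E(F_13)| = 11 + 1 = 12.
Hasse bound: |12 − (13+1)| = |-2| = 2 ≤ 2√13 ≈ 7.2111 ✓.
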